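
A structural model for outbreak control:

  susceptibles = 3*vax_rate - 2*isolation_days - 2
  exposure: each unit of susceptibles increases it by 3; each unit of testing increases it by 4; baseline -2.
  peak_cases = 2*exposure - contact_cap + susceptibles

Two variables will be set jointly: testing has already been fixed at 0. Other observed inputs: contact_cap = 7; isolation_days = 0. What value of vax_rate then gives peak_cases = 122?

vax_rate = 7

With testing held at 0:
Substituting into the susceptibles equation gives susceptibles = 3*vax_rate - 2.
So exposure = 9*vax_rate - 8.
This gives peak_cases = 21*vax_rate - 25.
Solve 21*vax_rate - 25 = 122: vax_rate = (122 + 25) / 21 = 7.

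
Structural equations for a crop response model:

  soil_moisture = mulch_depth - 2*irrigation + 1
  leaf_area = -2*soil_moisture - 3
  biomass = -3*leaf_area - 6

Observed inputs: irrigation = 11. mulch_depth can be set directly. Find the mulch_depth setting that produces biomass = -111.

mulch_depth = 2

Substituting into the soil_moisture equation gives soil_moisture = mulch_depth - 21.
Substituting into the leaf_area equation gives leaf_area = -2*mulch_depth + 39.
So biomass = 6*mulch_depth - 123.
Solve 6*mulch_depth - 123 = -111: mulch_depth = (-111 + 123) / 6 = 2.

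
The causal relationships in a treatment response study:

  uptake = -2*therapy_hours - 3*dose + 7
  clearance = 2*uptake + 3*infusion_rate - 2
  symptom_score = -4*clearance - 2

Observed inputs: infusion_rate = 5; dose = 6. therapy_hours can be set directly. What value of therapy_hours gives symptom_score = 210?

therapy_hours = 11

Substituting into the uptake equation gives uptake = -2*therapy_hours - 11.
Substituting into the clearance equation gives clearance = -4*therapy_hours - 9.
So symptom_score = 16*therapy_hours + 34.
Solve 16*therapy_hours + 34 = 210: therapy_hours = (210 - 34) / 16 = 11.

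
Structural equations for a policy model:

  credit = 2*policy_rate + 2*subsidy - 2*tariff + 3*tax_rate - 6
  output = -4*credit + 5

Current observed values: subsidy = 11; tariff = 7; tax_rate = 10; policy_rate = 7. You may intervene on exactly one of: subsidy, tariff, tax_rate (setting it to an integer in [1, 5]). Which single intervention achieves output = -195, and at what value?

set tariff = 5

Intervening on subsidy: output = -8*subsidy - 91. Reaching -195 requires subsidy = 13, outside [1, 5].
Intervening on tariff: with other inputs at their observed values, output = 8*tariff - 235. Solving for -195 gives tariff = 5, within [1, 5].
Intervening on tax_rate: output = -12*tax_rate - 59. Reaching -195 requires tax_rate = 34/3, not an integer.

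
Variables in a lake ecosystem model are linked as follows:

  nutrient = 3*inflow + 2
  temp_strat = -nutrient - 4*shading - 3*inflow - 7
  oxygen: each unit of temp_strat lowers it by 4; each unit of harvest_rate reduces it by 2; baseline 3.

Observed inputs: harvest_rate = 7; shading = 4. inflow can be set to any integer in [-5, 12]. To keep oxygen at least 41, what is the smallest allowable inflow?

Substituting into the temp_strat equation gives temp_strat = -6*inflow - 25.
Substituting into the oxygen equation gives oxygen = 24*inflow + 89.
Require 24*inflow + 89 ≥ 41, so inflow ≥ -2.
The smallest integer in [-5, 12] satisfying this is -2.

inflow = -2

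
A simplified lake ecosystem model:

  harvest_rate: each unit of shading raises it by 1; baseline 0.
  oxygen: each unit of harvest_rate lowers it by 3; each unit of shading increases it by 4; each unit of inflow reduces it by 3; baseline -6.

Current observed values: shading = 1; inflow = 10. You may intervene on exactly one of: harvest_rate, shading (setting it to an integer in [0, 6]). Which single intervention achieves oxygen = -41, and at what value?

Intervening on harvest_rate: with other inputs at their observed values, oxygen = -3*harvest_rate - 32. Solving for -41 gives harvest_rate = 3, within [0, 6].
Intervening on shading: oxygen = shading - 36. Reaching -41 requires shading = -5, outside [0, 6].

set harvest_rate = 3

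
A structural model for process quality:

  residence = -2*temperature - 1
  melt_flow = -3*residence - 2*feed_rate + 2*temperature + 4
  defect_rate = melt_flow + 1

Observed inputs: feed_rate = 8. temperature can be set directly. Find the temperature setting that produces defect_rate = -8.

Substituting into the melt_flow equation gives melt_flow = 8*temperature - 9.
This gives defect_rate = 8*temperature - 8.
Solve 8*temperature - 8 = -8: temperature = (-8 + 8) / 8 = 0.

temperature = 0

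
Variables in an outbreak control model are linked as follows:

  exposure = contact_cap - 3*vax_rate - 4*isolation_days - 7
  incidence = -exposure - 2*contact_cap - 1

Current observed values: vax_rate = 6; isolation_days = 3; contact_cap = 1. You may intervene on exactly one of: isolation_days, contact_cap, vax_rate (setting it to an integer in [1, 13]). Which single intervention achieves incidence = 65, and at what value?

set isolation_days = 11

Intervening on isolation_days: with other inputs at their observed values, incidence = 4*isolation_days + 21. Solving for 65 gives isolation_days = 11, within [1, 13].
Intervening on contact_cap: incidence = -3*contact_cap + 36. Reaching 65 requires contact_cap = -29/3, not an integer.
Intervening on vax_rate: incidence = 3*vax_rate + 15. Reaching 65 requires vax_rate = 50/3, not an integer.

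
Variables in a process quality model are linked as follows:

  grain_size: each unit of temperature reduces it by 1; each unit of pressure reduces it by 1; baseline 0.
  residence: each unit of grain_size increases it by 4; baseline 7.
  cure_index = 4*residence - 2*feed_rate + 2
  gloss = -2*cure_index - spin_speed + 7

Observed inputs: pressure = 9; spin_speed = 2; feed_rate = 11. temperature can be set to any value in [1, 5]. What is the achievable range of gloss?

309 to 437

Substituting into the grain_size equation gives grain_size = -temperature - 9.
This gives residence = -4*temperature - 29.
Substituting into the cure_index equation gives cure_index = -16*temperature - 136.
This gives gloss = 32*temperature + 277.
Linear in temperature, so extremes are at the endpoints: temperature = 1 gives gloss = 309; temperature = 5 gives gloss = 437.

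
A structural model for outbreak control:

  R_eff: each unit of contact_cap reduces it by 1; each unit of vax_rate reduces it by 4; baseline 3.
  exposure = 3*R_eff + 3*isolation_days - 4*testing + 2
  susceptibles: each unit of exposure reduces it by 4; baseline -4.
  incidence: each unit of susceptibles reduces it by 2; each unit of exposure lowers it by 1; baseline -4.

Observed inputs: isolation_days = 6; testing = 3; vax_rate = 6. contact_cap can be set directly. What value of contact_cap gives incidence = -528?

contact_cap = 7

Substituting into the R_eff equation gives R_eff = -contact_cap - 21.
Substituting into the exposure equation gives exposure = -3*contact_cap - 55.
This gives susceptibles = 12*contact_cap + 216.
So incidence = -21*contact_cap - 381.
Solve -21*contact_cap - 381 = -528: contact_cap = (-528 + 381) / -21 = 7.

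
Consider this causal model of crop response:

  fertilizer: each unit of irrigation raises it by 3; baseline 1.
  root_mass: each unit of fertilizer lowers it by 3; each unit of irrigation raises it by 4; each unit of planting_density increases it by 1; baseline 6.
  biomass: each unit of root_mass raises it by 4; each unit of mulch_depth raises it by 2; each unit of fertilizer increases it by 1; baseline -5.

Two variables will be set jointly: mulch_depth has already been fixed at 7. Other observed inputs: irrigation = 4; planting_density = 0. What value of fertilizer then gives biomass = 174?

With mulch_depth held at 7:
Intervening on fertilizer fixes its value directly, overriding its dependence on irrigation.
Substituting into the root_mass equation gives root_mass = -3*fertilizer + 22.
So biomass = -11*fertilizer + 97.
Solve -11*fertilizer + 97 = 174: fertilizer = (174 - 97) / -11 = -7.

fertilizer = -7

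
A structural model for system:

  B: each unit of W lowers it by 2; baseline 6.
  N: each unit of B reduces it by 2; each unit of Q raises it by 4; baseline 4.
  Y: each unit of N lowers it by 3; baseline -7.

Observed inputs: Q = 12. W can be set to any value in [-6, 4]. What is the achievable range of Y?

Substituting into the N equation gives N = 4*W + 40.
This gives Y = -12*W - 127.
Linear in W, so extremes are at the endpoints: W = -6 gives Y = -55; W = 4 gives Y = -175.

-175 to -55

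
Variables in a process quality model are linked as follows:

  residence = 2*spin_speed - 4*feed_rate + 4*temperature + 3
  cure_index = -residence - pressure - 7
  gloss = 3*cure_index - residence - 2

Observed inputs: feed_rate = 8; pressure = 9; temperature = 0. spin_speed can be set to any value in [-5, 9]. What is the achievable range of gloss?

-6 to 106

Substituting into the residence equation gives residence = 2*spin_speed - 29.
Substituting into the cure_index equation gives cure_index = -2*spin_speed + 13.
Substituting into the gloss equation gives gloss = -8*spin_speed + 66.
Linear in spin_speed, so extremes are at the endpoints: spin_speed = -5 gives gloss = 106; spin_speed = 9 gives gloss = -6.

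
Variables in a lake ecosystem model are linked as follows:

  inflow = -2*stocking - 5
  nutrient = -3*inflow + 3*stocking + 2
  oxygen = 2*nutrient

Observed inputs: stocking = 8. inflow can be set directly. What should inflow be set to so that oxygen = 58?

Intervening on inflow fixes its value directly, overriding its dependence on stocking.
Substituting into the nutrient equation gives nutrient = -3*inflow + 26.
So oxygen = -6*inflow + 52.
Solve -6*inflow + 52 = 58: inflow = (58 - 52) / -6 = -1.

inflow = -1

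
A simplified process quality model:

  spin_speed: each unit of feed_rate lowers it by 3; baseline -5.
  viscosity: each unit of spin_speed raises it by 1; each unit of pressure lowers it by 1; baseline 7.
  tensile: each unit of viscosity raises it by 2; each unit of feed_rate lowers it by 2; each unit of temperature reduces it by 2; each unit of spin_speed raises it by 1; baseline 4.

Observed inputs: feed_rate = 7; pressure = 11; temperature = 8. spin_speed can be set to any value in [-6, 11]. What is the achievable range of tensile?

Intervening on spin_speed fixes its value directly, overriding its dependence on feed_rate.
Substituting into the viscosity equation gives viscosity = spin_speed - 4.
Substituting into the tensile equation gives tensile = 3*spin_speed - 34.
Linear in spin_speed, so extremes are at the endpoints: spin_speed = -6 gives tensile = -52; spin_speed = 11 gives tensile = -1.

-52 to -1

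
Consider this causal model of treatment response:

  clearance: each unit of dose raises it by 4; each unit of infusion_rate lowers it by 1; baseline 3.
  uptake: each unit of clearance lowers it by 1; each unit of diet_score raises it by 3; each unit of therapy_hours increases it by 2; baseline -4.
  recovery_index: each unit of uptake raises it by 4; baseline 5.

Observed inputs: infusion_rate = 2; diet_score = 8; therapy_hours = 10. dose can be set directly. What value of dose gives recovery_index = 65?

Substituting into the clearance equation gives clearance = 4*dose + 1.
Substituting into the uptake equation gives uptake = -4*dose + 39.
Substituting into the recovery_index equation gives recovery_index = -16*dose + 161.
Solve -16*dose + 161 = 65: dose = (65 - 161) / -16 = 6.

dose = 6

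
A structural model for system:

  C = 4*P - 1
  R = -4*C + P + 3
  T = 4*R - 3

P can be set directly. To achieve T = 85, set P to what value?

Substituting into the R equation gives R = -15*P + 7.
So T = -60*P + 25.
Solve -60*P + 25 = 85: P = (85 - 25) / -60 = -1.

P = -1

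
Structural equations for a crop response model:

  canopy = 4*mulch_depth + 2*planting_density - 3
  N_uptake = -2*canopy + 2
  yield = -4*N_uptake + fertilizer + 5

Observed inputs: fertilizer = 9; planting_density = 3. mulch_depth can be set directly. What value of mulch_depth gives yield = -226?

mulch_depth = -8

Substituting into the canopy equation gives canopy = 4*mulch_depth + 3.
So N_uptake = -8*mulch_depth - 4.
So yield = 32*mulch_depth + 30.
Solve 32*mulch_depth + 30 = -226: mulch_depth = (-226 - 30) / 32 = -8.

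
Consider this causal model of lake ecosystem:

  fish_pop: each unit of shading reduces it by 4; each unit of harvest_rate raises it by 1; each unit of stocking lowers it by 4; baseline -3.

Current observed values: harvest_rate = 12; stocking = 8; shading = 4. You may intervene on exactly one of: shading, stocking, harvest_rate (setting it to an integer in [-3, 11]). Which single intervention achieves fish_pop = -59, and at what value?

set shading = 9

Intervening on shading: with other inputs at their observed values, fish_pop = -4*shading - 23. Solving for -59 gives shading = 9, within [-3, 11].
Intervening on stocking: fish_pop = -4*stocking - 7. Reaching -59 requires stocking = 13, outside [-3, 11].
Intervening on harvest_rate: fish_pop = harvest_rate - 51. Reaching -59 requires harvest_rate = -8, outside [-3, 11].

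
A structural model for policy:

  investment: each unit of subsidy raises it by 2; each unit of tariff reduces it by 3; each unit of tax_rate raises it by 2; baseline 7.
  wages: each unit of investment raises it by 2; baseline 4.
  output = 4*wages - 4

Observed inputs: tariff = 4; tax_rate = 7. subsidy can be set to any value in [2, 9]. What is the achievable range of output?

116 to 228

Substituting into the investment equation gives investment = 2*subsidy + 9.
Substituting into the wages equation gives wages = 4*subsidy + 22.
So output = 16*subsidy + 84.
Linear in subsidy, so extremes are at the endpoints: subsidy = 2 gives output = 116; subsidy = 9 gives output = 228.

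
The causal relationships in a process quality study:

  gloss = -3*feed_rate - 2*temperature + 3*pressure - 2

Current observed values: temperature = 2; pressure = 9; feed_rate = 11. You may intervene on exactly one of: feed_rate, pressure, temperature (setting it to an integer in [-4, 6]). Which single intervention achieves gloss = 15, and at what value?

set feed_rate = 2

Intervening on feed_rate: with other inputs at their observed values, gloss = -3*feed_rate + 21. Solving for 15 gives feed_rate = 2, within [-4, 6].
Intervening on pressure: gloss = 3*pressure - 39. Reaching 15 requires pressure = 18, outside [-4, 6].
Intervening on temperature: gloss = -2*temperature - 8. Reaching 15 requires temperature = -23/2, not an integer.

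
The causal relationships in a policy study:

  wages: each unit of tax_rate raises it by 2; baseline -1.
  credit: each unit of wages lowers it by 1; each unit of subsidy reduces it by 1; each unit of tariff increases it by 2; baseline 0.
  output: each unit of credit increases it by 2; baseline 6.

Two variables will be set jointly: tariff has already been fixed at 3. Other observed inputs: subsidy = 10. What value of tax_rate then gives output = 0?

tax_rate = 0

With tariff held at 3:
Substituting into the credit equation gives credit = -2*tax_rate - 3.
Substituting into the output equation gives output = -4*tax_rate.
Solve -4*tax_rate = 0: tax_rate = 0 / -4 = 0.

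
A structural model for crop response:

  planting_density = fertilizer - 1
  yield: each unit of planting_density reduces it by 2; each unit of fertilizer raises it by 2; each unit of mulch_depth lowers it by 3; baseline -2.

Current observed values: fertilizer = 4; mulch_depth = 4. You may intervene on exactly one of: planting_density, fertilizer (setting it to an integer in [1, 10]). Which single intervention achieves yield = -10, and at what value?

set planting_density = 2

Intervening on planting_density: with other inputs at their observed values, yield = -2*planting_density - 6. Solving for -10 gives planting_density = 2, within [1, 10].
Intervening on fertilizer: the paths from fertilizer to yield cancel (net effect zero), leaving yield = -12; -10 is unreachable this way.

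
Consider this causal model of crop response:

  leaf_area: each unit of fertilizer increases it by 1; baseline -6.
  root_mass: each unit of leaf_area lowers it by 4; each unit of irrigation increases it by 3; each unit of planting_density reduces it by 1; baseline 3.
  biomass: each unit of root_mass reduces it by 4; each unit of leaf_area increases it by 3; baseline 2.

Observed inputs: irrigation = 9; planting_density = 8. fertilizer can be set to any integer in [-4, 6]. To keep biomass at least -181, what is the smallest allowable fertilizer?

fertilizer = 1

Substituting into the root_mass equation gives root_mass = -4*fertilizer + 46.
Substituting into the biomass equation gives biomass = 19*fertilizer - 200.
Require 19*fertilizer - 200 ≥ -181, so fertilizer ≥ 1.
The smallest integer in [-4, 6] satisfying this is 1.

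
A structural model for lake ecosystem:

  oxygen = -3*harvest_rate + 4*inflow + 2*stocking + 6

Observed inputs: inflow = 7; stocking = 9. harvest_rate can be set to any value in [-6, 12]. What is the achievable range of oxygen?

16 to 70

Substituting into the oxygen equation gives oxygen = -3*harvest_rate + 52.
Linear in harvest_rate, so extremes are at the endpoints: harvest_rate = -6 gives oxygen = 70; harvest_rate = 12 gives oxygen = 16.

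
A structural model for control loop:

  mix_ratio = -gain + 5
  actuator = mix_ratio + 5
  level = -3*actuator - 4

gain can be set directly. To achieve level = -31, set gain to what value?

gain = 1

Substituting into the actuator equation gives actuator = -gain + 10.
This gives level = 3*gain - 34.
Solve 3*gain - 34 = -31: gain = (-31 + 34) / 3 = 1.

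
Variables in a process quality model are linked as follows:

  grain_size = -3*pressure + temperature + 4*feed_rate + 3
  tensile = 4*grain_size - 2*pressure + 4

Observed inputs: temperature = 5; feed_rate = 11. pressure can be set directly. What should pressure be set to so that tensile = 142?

pressure = 5

Substituting into the grain_size equation gives grain_size = -3*pressure + 52.
So tensile = -14*pressure + 212.
Solve -14*pressure + 212 = 142: pressure = (142 - 212) / -14 = 5.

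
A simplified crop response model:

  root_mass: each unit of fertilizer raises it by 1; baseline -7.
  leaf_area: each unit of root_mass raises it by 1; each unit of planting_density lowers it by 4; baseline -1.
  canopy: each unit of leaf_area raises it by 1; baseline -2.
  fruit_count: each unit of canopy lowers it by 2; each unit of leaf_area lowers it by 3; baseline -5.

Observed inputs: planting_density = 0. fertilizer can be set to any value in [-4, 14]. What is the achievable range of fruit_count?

-31 to 59

Substituting into the leaf_area equation gives leaf_area = fertilizer - 8.
Substituting into the canopy equation gives canopy = fertilizer - 10.
Substituting into the fruit_count equation gives fruit_count = -5*fertilizer + 39.
Linear in fertilizer, so extremes are at the endpoints: fertilizer = -4 gives fruit_count = 59; fertilizer = 14 gives fruit_count = -31.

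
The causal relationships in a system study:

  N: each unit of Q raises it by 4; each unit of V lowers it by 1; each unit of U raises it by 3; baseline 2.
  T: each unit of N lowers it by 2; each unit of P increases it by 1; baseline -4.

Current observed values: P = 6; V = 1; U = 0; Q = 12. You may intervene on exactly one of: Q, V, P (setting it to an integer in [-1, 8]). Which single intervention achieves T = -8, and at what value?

set Q = 1

Intervening on Q: with other inputs at their observed values, T = -8*Q. Solving for -8 gives Q = 1, within [-1, 8].
Intervening on V: T = 2*V - 98. Reaching -8 requires V = 45, outside [-1, 8].
Intervening on P: T = P - 102. Reaching -8 requires P = 94, outside [-1, 8].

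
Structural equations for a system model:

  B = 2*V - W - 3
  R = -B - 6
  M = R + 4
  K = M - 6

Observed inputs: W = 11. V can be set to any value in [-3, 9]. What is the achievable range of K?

-12 to 12

Substituting into the B equation gives B = 2*V - 14.
Substituting into the R equation gives R = -2*V + 8.
Substituting into the M equation gives M = -2*V + 12.
Substituting into the K equation gives K = -2*V + 6.
Linear in V, so extremes are at the endpoints: V = -3 gives K = 12; V = 9 gives K = -12.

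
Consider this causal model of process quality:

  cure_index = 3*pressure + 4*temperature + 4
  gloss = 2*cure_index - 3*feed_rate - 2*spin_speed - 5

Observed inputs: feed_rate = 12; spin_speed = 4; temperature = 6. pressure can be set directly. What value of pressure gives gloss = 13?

pressure = 1

Substituting into the cure_index equation gives cure_index = 3*pressure + 28.
Substituting into the gloss equation gives gloss = 6*pressure + 7.
Solve 6*pressure + 7 = 13: pressure = (13 - 7) / 6 = 1.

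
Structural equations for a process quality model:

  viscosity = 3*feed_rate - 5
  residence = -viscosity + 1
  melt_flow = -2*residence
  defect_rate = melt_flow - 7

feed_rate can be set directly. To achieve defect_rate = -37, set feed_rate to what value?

feed_rate = -3

Substituting into the residence equation gives residence = -3*feed_rate + 6.
Substituting into the melt_flow equation gives melt_flow = 6*feed_rate - 12.
Substituting into the defect_rate equation gives defect_rate = 6*feed_rate - 19.
Solve 6*feed_rate - 19 = -37: feed_rate = (-37 + 19) / 6 = -3.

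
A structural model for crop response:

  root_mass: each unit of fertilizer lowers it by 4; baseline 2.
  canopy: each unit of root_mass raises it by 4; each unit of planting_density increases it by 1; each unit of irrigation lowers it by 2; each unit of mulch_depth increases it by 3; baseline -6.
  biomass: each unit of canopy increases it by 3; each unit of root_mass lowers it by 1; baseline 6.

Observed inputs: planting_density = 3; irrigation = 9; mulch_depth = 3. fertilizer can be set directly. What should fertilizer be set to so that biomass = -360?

Substituting into the canopy equation gives canopy = -16*fertilizer - 4.
biomass becomes -44*fertilizer - 8.
Solve -44*fertilizer - 8 = -360: fertilizer = (-360 + 8) / -44 = 8.

fertilizer = 8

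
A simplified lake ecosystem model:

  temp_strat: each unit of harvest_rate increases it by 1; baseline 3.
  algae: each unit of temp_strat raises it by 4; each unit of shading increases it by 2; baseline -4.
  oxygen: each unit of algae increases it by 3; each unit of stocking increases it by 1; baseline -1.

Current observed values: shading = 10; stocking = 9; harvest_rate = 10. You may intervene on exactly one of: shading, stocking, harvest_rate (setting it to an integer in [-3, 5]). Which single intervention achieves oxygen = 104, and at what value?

Intervening on shading: oxygen = 6*shading + 152. Reaching 104 requires shading = -8, outside [-3, 5].
Intervening on stocking: oxygen = stocking + 203. Reaching 104 requires stocking = -99, outside [-3, 5].
Intervening on harvest_rate: with other inputs at their observed values, oxygen = 12*harvest_rate + 92. Solving for 104 gives harvest_rate = 1, within [-3, 5].

set harvest_rate = 1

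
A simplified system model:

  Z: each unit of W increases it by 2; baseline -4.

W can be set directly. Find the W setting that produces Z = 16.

Solve 2*W - 4 = 16: W = (16 + 4) / 2 = 10.

W = 10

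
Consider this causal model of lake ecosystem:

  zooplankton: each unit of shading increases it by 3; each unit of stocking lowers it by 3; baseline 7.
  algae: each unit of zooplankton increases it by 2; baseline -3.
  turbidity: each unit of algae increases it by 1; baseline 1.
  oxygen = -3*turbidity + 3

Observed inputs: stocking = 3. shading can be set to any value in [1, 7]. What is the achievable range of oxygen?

Substituting into the zooplankton equation gives zooplankton = 3*shading - 2.
algae becomes 6*shading - 7.
So turbidity = 6*shading - 6.
oxygen becomes -18*shading + 21.
Linear in shading, so extremes are at the endpoints: shading = 1 gives oxygen = 3; shading = 7 gives oxygen = -105.

-105 to 3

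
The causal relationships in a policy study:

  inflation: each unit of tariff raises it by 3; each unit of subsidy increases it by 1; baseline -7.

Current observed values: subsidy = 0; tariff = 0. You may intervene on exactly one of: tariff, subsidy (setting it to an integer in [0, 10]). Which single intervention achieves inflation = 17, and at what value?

Intervening on tariff: with other inputs at their observed values, inflation = 3*tariff - 7. Solving for 17 gives tariff = 8, within [0, 10].
Intervening on subsidy: inflation = subsidy - 7. Reaching 17 requires subsidy = 24, outside [0, 10].

set tariff = 8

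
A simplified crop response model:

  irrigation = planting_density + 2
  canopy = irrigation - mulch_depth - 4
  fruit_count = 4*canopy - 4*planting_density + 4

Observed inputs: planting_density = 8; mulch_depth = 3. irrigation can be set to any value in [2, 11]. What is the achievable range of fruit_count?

-48 to -12

Intervening on irrigation fixes its value directly, overriding its dependence on planting_density.
Substituting into the canopy equation gives canopy = irrigation - 7.
So fruit_count = 4*irrigation - 56.
Linear in irrigation, so extremes are at the endpoints: irrigation = 2 gives fruit_count = -48; irrigation = 11 gives fruit_count = -12.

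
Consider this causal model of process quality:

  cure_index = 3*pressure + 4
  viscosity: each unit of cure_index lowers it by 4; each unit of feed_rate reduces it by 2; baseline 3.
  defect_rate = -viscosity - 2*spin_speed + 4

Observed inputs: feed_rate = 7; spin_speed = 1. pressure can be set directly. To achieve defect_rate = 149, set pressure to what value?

pressure = 10

Substituting into the viscosity equation gives viscosity = -12*pressure - 27.
Substituting into the defect_rate equation gives defect_rate = 12*pressure + 29.
Solve 12*pressure + 29 = 149: pressure = (149 - 29) / 12 = 10.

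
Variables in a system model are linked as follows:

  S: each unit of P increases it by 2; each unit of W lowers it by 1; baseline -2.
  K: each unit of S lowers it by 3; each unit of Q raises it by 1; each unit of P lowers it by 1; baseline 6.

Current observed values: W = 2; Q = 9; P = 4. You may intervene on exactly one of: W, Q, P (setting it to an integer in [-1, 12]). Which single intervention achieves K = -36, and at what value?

set P = 9

Intervening on W: K = 3*W - 7. Reaching -36 requires W = -29/3, not an integer.
Intervening on Q: K = Q - 10. Reaching -36 requires Q = -26, outside [-1, 12].
Intervening on P: with other inputs at their observed values, K = -7*P + 27. Solving for -36 gives P = 9, within [-1, 12].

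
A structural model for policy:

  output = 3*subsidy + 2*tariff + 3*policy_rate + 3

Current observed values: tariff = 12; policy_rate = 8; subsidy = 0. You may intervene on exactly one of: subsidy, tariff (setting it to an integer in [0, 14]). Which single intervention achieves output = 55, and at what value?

Intervening on subsidy: output = 3*subsidy + 51. Reaching 55 requires subsidy = 4/3, not an integer.
Intervening on tariff: with other inputs at their observed values, output = 2*tariff + 27. Solving for 55 gives tariff = 14, within [0, 14].

set tariff = 14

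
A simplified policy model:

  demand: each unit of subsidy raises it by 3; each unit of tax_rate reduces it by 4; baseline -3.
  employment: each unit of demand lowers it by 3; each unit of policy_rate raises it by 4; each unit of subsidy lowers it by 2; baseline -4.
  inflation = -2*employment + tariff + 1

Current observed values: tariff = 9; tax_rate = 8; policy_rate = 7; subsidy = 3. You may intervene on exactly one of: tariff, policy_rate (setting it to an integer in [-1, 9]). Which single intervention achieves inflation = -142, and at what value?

Intervening on tariff: inflation = tariff - 191. Reaching -142 requires tariff = 49, outside [-1, 9].
Intervening on policy_rate: with other inputs at their observed values, inflation = -8*policy_rate - 126. Solving for -142 gives policy_rate = 2, within [-1, 9].

set policy_rate = 2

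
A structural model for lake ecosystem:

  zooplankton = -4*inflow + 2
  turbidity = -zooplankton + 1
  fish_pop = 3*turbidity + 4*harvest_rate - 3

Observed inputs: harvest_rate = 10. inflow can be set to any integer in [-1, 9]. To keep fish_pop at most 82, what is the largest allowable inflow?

Substituting into the turbidity equation gives turbidity = 4*inflow - 1.
Substituting into the fish_pop equation gives fish_pop = 12*inflow + 34.
Require 12*inflow + 34 ≤ 82, so inflow ≤ 4.
The largest integer in [-1, 9] satisfying this is 4.

inflow = 4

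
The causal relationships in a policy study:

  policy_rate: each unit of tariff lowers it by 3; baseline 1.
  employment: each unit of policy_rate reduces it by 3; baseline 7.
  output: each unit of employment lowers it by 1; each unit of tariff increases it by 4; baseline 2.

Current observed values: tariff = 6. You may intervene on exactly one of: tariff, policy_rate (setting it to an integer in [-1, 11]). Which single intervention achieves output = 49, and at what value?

set policy_rate = 10

Intervening on tariff: output = -5*tariff - 2. Reaching 49 requires tariff = -51/5, not an integer.
Intervening on policy_rate: with other inputs at their observed values, output = 3*policy_rate + 19. Solving for 49 gives policy_rate = 10, within [-1, 11].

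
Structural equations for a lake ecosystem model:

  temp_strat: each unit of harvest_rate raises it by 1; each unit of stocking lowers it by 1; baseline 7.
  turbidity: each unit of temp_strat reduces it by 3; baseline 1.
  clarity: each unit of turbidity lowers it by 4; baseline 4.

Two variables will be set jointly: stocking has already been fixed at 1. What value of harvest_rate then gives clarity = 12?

harvest_rate = -5

With stocking held at 1:
Substituting into the temp_strat equation gives temp_strat = harvest_rate + 6.
Substituting into the turbidity equation gives turbidity = -3*harvest_rate - 17.
Substituting into the clarity equation gives clarity = 12*harvest_rate + 72.
Solve 12*harvest_rate + 72 = 12: harvest_rate = (12 - 72) / 12 = -5.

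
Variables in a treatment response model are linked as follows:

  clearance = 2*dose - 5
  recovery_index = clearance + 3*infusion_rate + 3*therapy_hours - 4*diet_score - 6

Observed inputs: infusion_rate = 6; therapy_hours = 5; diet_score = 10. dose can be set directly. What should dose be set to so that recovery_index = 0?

dose = 9

Substituting into the recovery_index equation gives recovery_index = 2*dose - 18.
Solve 2*dose - 18 = 0: dose = (0 + 18) / 2 = 9.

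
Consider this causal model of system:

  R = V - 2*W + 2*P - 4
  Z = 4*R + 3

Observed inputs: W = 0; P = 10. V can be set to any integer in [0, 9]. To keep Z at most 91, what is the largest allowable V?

V = 6

Substituting into the R equation gives R = V + 16.
This gives Z = 4*V + 67.
Require 4*V + 67 ≤ 91, so V ≤ 6.
The largest integer in [0, 9] satisfying this is 6.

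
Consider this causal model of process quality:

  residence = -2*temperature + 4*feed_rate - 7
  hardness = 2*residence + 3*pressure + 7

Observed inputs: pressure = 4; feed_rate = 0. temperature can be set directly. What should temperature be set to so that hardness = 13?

temperature = -2

Substituting into the residence equation gives residence = -2*temperature - 7.
This gives hardness = -4*temperature + 5.
Solve -4*temperature + 5 = 13: temperature = (13 - 5) / -4 = -2.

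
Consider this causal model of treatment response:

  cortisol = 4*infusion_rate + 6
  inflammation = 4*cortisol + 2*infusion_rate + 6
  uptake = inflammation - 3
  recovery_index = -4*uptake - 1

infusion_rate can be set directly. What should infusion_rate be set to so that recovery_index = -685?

infusion_rate = 8

Substituting into the inflammation equation gives inflammation = 18*infusion_rate + 30.
uptake becomes 18*infusion_rate + 27.
So recovery_index = -72*infusion_rate - 109.
Solve -72*infusion_rate - 109 = -685: infusion_rate = (-685 + 109) / -72 = 8.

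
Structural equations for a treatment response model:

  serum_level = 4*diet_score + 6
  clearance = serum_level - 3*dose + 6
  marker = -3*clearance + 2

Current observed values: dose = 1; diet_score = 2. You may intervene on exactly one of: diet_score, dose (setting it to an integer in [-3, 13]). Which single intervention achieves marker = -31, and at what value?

set dose = 3

Intervening on diet_score: marker = -12*diet_score - 25. Reaching -31 requires diet_score = 1/2, not an integer.
Intervening on dose: with other inputs at their observed values, marker = 9*dose - 58. Solving for -31 gives dose = 3, within [-3, 13].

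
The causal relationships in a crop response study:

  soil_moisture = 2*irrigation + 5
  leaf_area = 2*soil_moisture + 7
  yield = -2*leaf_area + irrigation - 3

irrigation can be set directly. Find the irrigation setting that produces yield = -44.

irrigation = 1

Substituting into the leaf_area equation gives leaf_area = 4*irrigation + 17.
Substituting into the yield equation gives yield = -7*irrigation - 37.
Solve -7*irrigation - 37 = -44: irrigation = (-44 + 37) / -7 = 1.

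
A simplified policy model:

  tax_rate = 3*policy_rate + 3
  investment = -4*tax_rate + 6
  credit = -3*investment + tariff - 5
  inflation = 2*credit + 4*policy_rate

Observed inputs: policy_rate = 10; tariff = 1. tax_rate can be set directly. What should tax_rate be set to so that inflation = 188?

tax_rate = 8

Intervening on tax_rate fixes its value directly, overriding its dependence on policy_rate.
Substituting into the credit equation gives credit = 12*tax_rate - 22.
Substituting into the inflation equation gives inflation = 24*tax_rate - 4.
Solve 24*tax_rate - 4 = 188: tax_rate = (188 + 4) / 24 = 8.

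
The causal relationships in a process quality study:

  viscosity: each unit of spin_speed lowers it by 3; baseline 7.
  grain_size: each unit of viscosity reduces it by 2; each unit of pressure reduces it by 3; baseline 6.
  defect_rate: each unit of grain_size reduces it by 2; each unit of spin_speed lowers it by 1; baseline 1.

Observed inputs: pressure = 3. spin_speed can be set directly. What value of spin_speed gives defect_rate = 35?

Substituting into the grain_size equation gives grain_size = 6*spin_speed - 17.
defect_rate becomes -13*spin_speed + 35.
Solve -13*spin_speed + 35 = 35: spin_speed = (35 - 35) / -13 = 0.

spin_speed = 0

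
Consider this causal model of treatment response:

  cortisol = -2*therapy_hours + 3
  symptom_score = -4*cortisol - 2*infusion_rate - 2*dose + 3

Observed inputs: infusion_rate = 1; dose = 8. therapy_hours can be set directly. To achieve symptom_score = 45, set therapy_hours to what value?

therapy_hours = 9

Substituting into the symptom_score equation gives symptom_score = 8*therapy_hours - 27.
Solve 8*therapy_hours - 27 = 45: therapy_hours = (45 + 27) / 8 = 9.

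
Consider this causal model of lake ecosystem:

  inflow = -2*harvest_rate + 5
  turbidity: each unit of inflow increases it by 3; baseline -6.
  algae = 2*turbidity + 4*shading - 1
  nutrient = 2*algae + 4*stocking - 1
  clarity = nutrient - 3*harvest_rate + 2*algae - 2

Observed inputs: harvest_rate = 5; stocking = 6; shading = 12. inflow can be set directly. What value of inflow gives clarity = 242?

inflow = 4

Intervening on inflow fixes its value directly, overriding its dependence on harvest_rate.
Substituting into the algae equation gives algae = 6*inflow + 35.
Substituting into the nutrient equation gives nutrient = 12*inflow + 93.
Substituting into the clarity equation gives clarity = 24*inflow + 146.
Solve 24*inflow + 146 = 242: inflow = (242 - 146) / 24 = 4.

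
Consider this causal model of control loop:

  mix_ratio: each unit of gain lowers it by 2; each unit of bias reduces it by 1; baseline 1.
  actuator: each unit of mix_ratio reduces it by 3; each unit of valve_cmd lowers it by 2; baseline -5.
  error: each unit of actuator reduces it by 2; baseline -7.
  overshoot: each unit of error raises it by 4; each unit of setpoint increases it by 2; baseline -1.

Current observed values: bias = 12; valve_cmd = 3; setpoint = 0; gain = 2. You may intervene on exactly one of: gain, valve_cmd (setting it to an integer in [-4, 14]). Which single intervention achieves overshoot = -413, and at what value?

Intervening on gain: overshoot = -48*gain - 205. Reaching -413 requires gain = 13/3, not an integer.
Intervening on valve_cmd: with other inputs at their observed values, overshoot = 16*valve_cmd - 349. Solving for -413 gives valve_cmd = -4, within [-4, 14].

set valve_cmd = -4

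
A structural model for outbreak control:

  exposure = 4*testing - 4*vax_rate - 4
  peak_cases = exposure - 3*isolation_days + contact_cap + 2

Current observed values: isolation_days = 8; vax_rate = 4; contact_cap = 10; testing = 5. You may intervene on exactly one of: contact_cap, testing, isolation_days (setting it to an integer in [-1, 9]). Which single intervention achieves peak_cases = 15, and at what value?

set isolation_days = -1

Intervening on contact_cap: peak_cases = contact_cap - 22. Reaching 15 requires contact_cap = 37, outside [-1, 9].
Intervening on testing: peak_cases = 4*testing - 32. Reaching 15 requires testing = 47/4, not an integer.
Intervening on isolation_days: with other inputs at their observed values, peak_cases = -3*isolation_days + 12. Solving for 15 gives isolation_days = -1, within [-1, 9].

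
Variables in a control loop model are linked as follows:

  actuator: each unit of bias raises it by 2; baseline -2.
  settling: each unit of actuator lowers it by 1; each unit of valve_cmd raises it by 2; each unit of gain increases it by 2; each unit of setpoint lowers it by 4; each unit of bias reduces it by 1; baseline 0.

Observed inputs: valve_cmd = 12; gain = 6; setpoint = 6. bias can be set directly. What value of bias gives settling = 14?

bias = 0

Substituting into the settling equation gives settling = -3*bias + 14.
Solve -3*bias + 14 = 14: bias = (14 - 14) / -3 = 0.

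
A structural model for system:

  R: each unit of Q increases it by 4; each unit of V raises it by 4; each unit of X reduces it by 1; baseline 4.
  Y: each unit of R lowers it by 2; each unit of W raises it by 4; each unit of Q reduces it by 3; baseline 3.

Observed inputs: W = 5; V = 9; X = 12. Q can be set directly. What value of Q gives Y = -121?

Substituting into the R equation gives R = 4*Q + 28.
Y becomes -11*Q - 33.
Solve -11*Q - 33 = -121: Q = (-121 + 33) / -11 = 8.

Q = 8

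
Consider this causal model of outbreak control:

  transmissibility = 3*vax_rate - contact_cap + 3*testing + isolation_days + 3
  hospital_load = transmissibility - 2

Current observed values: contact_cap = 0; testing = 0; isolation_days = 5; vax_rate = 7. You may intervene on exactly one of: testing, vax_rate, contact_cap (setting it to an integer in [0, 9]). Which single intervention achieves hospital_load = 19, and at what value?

Intervening on testing: hospital_load = 3*testing + 27. Reaching 19 requires testing = -8/3, not an integer.
Intervening on vax_rate: hospital_load = 3*vax_rate + 6. Reaching 19 requires vax_rate = 13/3, not an integer.
Intervening on contact_cap: with other inputs at their observed values, hospital_load = -contact_cap + 27. Solving for 19 gives contact_cap = 8, within [0, 9].

set contact_cap = 8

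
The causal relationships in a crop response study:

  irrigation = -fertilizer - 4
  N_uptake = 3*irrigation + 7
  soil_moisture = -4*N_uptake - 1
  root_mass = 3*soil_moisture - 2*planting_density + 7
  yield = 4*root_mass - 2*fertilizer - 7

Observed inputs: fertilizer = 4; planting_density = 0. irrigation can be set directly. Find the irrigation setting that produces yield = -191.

irrigation = -1

Intervening on irrigation fixes its value directly, overriding its dependence on fertilizer.
Substituting into the soil_moisture equation gives soil_moisture = -12*irrigation - 29.
Substituting into the root_mass equation gives root_mass = -36*irrigation - 80.
Substituting into the yield equation gives yield = -144*irrigation - 335.
Solve -144*irrigation - 335 = -191: irrigation = (-191 + 335) / -144 = -1.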